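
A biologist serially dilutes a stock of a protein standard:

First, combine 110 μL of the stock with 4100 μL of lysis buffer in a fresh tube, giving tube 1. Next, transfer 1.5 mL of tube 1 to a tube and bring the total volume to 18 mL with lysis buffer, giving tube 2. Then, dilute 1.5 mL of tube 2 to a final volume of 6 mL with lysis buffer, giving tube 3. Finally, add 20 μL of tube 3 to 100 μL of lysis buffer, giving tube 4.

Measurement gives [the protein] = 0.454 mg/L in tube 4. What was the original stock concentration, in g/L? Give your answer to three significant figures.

5.00 g/L

Step 1: 110 μL + 4100 μL = 4210 μL total → factor 4210/110 = 38.273
Step 2: 1.5 mL brought to 18 mL → factor 18/1.5 = 12
Step 3: 1.5 mL brought to 6 mL → factor 6/1.5 = 4
Step 4: 20 μL + 100 μL = 120 μL total → factor 120/20 = 6
Overall dilution factor = 38.273 × 12 × 4 × 6 = 11023
Stock = 0.454 mg/L × 11023 = 5004 mg/L = 5.00 g/L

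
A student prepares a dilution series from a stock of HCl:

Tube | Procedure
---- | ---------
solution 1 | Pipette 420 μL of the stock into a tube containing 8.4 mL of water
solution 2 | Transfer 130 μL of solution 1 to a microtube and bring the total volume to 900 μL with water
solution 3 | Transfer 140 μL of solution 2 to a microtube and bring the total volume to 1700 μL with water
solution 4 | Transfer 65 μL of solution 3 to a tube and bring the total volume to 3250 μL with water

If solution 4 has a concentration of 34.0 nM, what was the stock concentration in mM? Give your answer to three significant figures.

Step 1: 420 μL + 8.4 mL = 8820 μL total → factor 8820/420 = 21
Step 2: 130 μL brought to 900 μL → factor 900/130 = 6.9231
Step 3: 140 μL brought to 1700 μL → factor 1700/140 = 12.143
Step 4: 65 μL brought to 3250 μL → factor 3250/65 = 50
Overall dilution factor = 21 × 6.9231 × 12.143 × 50 = 88269
Stock = 34.0 nM × 88269 = 3.001 × 10^6 nM = 3.00 mM

3.00 mM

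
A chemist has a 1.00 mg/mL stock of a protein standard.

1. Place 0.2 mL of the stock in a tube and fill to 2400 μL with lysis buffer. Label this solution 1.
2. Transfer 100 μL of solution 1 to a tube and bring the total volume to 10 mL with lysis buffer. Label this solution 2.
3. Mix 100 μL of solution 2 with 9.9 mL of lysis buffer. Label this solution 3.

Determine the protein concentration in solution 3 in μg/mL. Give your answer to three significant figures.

0.00833 μg/mL

Step 1: 0.2 mL brought to 2400 μL → factor 2.4/0.2 = 12
Step 2: 100 μL brought to 10 mL → factor 10000/100 = 100
Step 3: 100 μL + 9.9 mL = 10000 μL total → factor 10000/100 = 100
Overall dilution factor = 12 × 100 × 100 = 1.2 × 10^5
Final = 1.00 mg/mL / 1.2 × 10^5 = 8.333 × 10^-6 mg/mL = 0.00833 μg/mL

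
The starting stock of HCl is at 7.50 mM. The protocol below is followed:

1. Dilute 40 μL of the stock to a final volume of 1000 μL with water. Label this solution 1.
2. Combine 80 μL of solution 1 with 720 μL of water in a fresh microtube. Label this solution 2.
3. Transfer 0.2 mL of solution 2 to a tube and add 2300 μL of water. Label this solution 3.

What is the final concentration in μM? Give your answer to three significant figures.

2.40 μM

Step 1: 40 μL brought to 1000 μL → factor 1000/40 = 25
Step 2: 80 μL + 720 μL = 800 μL total → factor 800/80 = 10
Step 3: 0.2 mL + 2300 μL = 2.5 mL total → factor 2.5/0.2 = 12.5
Overall dilution factor = 25 × 10 × 12.5 = 3125
Final = 7.50 mM / 3125 = 0.002400 mM = 2.40 μM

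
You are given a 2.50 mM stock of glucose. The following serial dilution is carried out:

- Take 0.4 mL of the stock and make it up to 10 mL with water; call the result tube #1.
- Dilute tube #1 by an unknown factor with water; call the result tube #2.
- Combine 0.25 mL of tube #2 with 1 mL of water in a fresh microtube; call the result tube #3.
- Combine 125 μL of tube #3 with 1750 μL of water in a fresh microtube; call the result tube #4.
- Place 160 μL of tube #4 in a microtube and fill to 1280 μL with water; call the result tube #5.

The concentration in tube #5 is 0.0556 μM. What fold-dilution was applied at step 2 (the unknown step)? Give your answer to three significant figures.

Step 1: 0.4 mL brought to 10 mL → factor 10/0.4 = 25
Step 2: unknown factor x
Step 3: 0.25 mL + 1 mL = 1.25 mL total → factor 1.25/0.25 = 5
Step 4: 125 μL + 1750 μL = 1875 μL total → factor 1875/125 = 15
Step 5: 160 μL brought to 1280 μL → factor 1280/160 = 8
Product of known-step factors = 15000
Overall factor = 2.50 mM / (0.0556 μM) = 44964
x = 44964 / 15000 = 3.00

3.00-fold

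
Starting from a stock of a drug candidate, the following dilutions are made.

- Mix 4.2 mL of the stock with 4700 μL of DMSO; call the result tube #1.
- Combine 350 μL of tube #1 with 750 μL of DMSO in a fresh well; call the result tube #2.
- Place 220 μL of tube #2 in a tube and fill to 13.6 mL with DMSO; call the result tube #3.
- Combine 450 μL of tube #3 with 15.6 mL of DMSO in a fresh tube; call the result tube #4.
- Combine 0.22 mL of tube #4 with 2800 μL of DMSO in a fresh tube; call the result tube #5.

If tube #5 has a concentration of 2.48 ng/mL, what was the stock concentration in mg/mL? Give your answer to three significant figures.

Step 1: 4.2 mL + 4700 μL = 8.9 mL total → factor 8.9/4.2 = 2.119
Step 2: 350 μL + 750 μL = 1100 μL total → factor 1100/350 = 3.1429
Step 3: 220 μL brought to 13.6 mL → factor 13600/220 = 61.818
Step 4: 450 μL + 15.6 mL = 16050 μL total → factor 16050/450 = 35.667
Step 5: 0.22 mL + 2800 μL = 3.02 mL total → factor 3.02/0.22 = 13.727
Overall dilution factor = 2.119 × 3.1429 × 61.818 × 35.667 × 13.727 = 2.0157 × 10^5
Stock = 2.48 ng/mL × 2.0157 × 10^5 = 4.999 × 10^5 ng/mL = 0.500 mg/mL

0.500 mg/mL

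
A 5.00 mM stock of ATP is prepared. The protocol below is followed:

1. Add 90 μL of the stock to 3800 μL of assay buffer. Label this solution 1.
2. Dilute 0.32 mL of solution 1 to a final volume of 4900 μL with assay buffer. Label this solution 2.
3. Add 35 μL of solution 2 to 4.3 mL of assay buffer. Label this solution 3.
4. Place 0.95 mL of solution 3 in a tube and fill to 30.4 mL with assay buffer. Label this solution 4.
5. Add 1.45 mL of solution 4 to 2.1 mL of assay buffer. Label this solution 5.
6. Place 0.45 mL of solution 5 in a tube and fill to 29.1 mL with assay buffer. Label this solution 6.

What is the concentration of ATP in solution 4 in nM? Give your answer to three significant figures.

1.91 nM

Step 1: 90 μL + 3800 μL = 3890 μL total → factor 3890/90 = 43.222
Step 2: 0.32 mL brought to 4900 μL → factor 4.9/0.32 = 15.312
Step 3: 35 μL + 4.3 mL = 4335 μL total → factor 4335/35 = 123.86
Step 4: 0.95 mL brought to 30.4 mL → factor 30.4/0.95 = 32
Dilution factor through solution 4 = 43.222 × 15.312 × 123.86 × 32 = 2.6232 × 10^6
[solution 4] = 5.00 mM / 2.6232 × 10^6 = 1.906 × 10^-6 mM = 1.91 nM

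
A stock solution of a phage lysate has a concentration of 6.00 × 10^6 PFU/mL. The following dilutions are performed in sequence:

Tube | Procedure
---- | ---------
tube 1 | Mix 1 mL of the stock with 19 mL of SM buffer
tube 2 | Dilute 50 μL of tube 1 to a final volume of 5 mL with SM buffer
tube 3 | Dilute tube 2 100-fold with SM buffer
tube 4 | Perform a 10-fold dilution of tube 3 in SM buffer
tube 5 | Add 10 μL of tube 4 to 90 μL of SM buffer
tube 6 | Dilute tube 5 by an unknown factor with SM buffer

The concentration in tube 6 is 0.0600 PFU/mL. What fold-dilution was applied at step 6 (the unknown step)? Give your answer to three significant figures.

5.00-fold

Step 1: 1 mL + 19 mL = 20 mL total → factor 20/1 = 20
Step 2: 50 μL brought to 5 mL → factor 5000/50 = 100
Step 3: 100-fold → factor 100
Step 4: 10-fold → factor 10
Step 5: 10 μL + 90 μL = 100 μL total → factor 100/10 = 10
Step 6: unknown factor x
Product of known-step factors = 2 × 10^7
Overall factor = 6.00 × 10^6 PFU/mL / (0.0600 PFU/mL) = 1 × 10^8
x = 1 × 10^8 / 2 × 10^7 = 5.00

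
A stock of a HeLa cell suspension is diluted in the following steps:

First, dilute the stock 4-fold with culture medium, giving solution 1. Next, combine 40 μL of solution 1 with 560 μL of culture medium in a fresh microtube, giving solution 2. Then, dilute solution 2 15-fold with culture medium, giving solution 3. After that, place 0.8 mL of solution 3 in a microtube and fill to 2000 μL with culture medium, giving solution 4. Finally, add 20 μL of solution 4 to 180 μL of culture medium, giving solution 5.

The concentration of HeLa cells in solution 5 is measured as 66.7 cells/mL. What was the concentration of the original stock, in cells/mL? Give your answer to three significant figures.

1.50 × 10^6 cells/mL

Step 1: 4-fold → factor 4
Step 2: 40 μL + 560 μL = 600 μL total → factor 600/40 = 15
Step 3: 15-fold → factor 15
Step 4: 0.8 mL brought to 2000 μL → factor 2/0.8 = 2.5
Step 5: 20 μL + 180 μL = 200 μL total → factor 200/20 = 10
Overall dilution factor = 4 × 15 × 15 × 2.5 × 10 = 22500
Stock = 66.7 cells/mL × 22500 = 1.50 × 10^6 cells/mL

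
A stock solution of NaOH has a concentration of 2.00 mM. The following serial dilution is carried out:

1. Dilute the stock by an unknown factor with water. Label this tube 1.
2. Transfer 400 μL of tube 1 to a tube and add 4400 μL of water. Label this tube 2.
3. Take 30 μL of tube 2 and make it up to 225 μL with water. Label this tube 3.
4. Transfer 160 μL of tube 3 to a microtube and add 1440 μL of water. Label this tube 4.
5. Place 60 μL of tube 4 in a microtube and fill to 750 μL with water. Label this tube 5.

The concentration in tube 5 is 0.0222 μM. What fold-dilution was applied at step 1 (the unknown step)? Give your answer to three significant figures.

8.01-fold

Step 1: unknown factor x
Step 2: 400 μL + 4400 μL = 4800 μL total → factor 4800/400 = 12
Step 3: 30 μL brought to 225 μL → factor 225/30 = 7.5
Step 4: 160 μL + 1440 μL = 1600 μL total → factor 1600/160 = 10
Step 5: 60 μL brought to 750 μL → factor 750/60 = 12.5
Product of known-step factors = 11250
Overall factor = 2.00 mM / (0.0222 μM) = 90090
x = 90090 / 11250 = 8.01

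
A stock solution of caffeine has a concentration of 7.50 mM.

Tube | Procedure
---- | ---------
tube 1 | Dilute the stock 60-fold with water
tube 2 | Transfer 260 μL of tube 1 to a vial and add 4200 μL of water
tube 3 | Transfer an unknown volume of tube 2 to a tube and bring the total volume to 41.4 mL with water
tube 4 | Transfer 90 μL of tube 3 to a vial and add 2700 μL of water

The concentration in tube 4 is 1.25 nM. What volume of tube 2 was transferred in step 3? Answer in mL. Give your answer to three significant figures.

Step 1: 60-fold → factor 60
Step 2: 260 μL + 4200 μL = 4460 μL total → factor 4460/260 = 17.154
Step 3: v brought to 41.4 mL → factor = 41.4 mL/v
Step 4: 90 μL + 2700 μL = 2790 μL total → factor 2790/90 = 31
Product of known-step factors = 31906
Overall factor = 7.50 mM / (1.25 nM) = 6 × 10^6
Step-3 factor = 6 × 10^6 / 31906 = 188.05
v = 41.4 mL / 188.05 = 0.220 mL

0.220 mL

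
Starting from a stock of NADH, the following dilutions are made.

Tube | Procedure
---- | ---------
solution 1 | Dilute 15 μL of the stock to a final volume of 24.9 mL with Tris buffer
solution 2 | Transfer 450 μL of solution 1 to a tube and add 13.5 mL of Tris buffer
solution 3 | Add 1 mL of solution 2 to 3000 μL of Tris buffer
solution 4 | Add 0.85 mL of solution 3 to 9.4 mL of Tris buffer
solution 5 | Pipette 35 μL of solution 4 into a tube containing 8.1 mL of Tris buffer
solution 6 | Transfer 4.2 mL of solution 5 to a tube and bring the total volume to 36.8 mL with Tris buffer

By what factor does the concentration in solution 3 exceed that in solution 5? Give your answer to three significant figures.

2.80 × 10^3

Step 1: 15 μL brought to 24.9 mL → factor 24900/15 = 1660
Step 2: 450 μL + 13.5 mL = 13950 μL total → factor 13950/450 = 31
Step 3: 1 mL + 3000 μL = 4 mL total → factor 4/1 = 4
Step 4: 0.85 mL + 9.4 mL = 10.25 mL total → factor 10.25/0.85 = 12.059
Step 5: 35 μL + 8.1 mL = 8135 μL total → factor 8135/35 = 232.43
Dilution factor to solution 3 = 2.0584 × 10^5; to solution 5 = 5.7693 × 10^8
[solution 3]/[solution 5] = (factor to solution 5)/(factor to solution 3) = 5.7693 × 10^8/2.0584 × 10^5 = 2.80 × 10^3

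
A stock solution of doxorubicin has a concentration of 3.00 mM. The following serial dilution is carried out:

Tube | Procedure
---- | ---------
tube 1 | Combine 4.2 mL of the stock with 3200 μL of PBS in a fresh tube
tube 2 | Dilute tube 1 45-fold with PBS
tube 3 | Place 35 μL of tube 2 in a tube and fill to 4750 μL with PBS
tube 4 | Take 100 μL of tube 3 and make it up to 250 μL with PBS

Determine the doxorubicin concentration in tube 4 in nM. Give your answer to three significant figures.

Step 1: 4.2 mL + 3200 μL = 7.4 mL total → factor 7.4/4.2 = 1.7619
Step 2: 45-fold → factor 45
Step 3: 35 μL brought to 4750 μL → factor 4750/35 = 135.71
Step 4: 100 μL brought to 250 μL → factor 250/100 = 2.5
Overall dilution factor = 1.7619 × 45 × 135.71 × 2.5 = 26901
Final = 3.00 mM / 26901 = 0.0001115 mM = 112 nM

112 nM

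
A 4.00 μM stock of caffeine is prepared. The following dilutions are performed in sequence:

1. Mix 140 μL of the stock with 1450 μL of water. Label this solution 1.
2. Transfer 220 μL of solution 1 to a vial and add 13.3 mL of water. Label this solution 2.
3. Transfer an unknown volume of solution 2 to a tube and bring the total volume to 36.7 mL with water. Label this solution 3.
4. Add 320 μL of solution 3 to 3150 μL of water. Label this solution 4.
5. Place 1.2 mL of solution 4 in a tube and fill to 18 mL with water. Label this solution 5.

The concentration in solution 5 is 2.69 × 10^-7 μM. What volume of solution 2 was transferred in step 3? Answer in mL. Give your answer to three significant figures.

0.280 mL

Step 1: 140 μL + 1450 μL = 1590 μL total → factor 1590/140 = 11.357
Step 2: 220 μL + 13.3 mL = 13520 μL total → factor 13520/220 = 61.455
Step 3: v brought to 36.7 mL → factor = 36.7 mL/v
Step 4: 320 μL + 3150 μL = 3470 μL total → factor 3470/320 = 10.844
Step 5: 1.2 mL brought to 18 mL → factor 18/1.2 = 15
Product of known-step factors = 1.1353 × 10^5
Overall factor = 4.00 μM / (2.69 × 10^-7 μM) = 1.487 × 10^7
Step-3 factor = 1.487 × 10^7 / 1.1353 × 10^5 = 130.98
v = 36.7 mL / 130.98 = 0.280 mL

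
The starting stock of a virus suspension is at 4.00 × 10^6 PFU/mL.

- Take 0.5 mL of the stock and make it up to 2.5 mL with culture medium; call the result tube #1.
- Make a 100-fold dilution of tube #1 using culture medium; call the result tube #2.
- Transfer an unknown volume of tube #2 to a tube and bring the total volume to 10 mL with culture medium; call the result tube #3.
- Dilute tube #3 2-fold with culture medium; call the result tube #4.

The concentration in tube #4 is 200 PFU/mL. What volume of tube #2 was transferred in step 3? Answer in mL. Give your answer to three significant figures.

0.500 mL

Step 1: 0.5 mL brought to 2.5 mL → factor 2.5/0.5 = 5
Step 2: 100-fold → factor 100
Step 3: v brought to 10 mL → factor = 10 mL/v
Step 4: 2-fold → factor 2
Product of known-step factors = 1000
Overall factor = 4.00 × 10^6 PFU/mL / (200 PFU/mL) = 20000
Step-3 factor = 20000 / 1000 = 20
v = 10 mL / 20 = 0.500 mL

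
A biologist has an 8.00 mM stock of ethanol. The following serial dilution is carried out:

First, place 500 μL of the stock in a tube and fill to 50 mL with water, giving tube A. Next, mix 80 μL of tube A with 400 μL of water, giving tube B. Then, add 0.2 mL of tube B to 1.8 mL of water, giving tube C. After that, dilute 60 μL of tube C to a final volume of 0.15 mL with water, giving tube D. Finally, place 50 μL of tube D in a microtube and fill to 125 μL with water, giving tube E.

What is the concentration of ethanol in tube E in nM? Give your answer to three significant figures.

213 nM

Step 1: 500 μL brought to 50 mL → factor 50000/500 = 100
Step 2: 80 μL + 400 μL = 480 μL total → factor 480/80 = 6
Step 3: 0.2 mL + 1.8 mL = 2 mL total → factor 2/0.2 = 10
Step 4: 60 μL brought to 0.15 mL → factor 150/60 = 2.5
Step 5: 50 μL brought to 125 μL → factor 125/50 = 2.5
Overall dilution factor = 100 × 6 × 10 × 2.5 × 2.5 = 37500
Final = 8.00 mM / 37500 = 0.0002133 mM = 213 nM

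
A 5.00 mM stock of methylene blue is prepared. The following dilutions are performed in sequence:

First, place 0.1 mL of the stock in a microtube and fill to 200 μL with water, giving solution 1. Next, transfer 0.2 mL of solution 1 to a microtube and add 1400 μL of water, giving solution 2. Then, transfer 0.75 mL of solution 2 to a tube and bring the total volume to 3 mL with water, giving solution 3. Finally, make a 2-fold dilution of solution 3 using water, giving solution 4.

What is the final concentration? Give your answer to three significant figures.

0.0391 mM

Step 1: 0.1 mL brought to 200 μL → factor 0.2/0.1 = 2
Step 2: 0.2 mL + 1400 μL = 1.6 mL total → factor 1.6/0.2 = 8
Step 3: 0.75 mL brought to 3 mL → factor 3/0.75 = 4
Step 4: 2-fold → factor 2
Overall dilution factor = 2 × 8 × 4 × 2 = 128
Final = 5.00 mM / 128 = 0.0391 mM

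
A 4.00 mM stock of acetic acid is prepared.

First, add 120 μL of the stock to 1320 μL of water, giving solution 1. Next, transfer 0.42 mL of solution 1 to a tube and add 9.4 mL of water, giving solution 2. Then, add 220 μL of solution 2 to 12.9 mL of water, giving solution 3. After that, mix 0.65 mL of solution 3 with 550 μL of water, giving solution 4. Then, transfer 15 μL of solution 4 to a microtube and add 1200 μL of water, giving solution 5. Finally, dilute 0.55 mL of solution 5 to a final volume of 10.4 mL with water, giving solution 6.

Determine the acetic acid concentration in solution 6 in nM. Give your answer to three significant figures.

0.0845 nM

Step 1: 120 μL + 1320 μL = 1440 μL total → factor 1440/120 = 12
Step 2: 0.42 mL + 9.4 mL = 9.82 mL total → factor 9.82/0.42 = 23.381
Step 3: 220 μL + 12.9 mL = 13120 μL total → factor 13120/220 = 59.636
Step 4: 0.65 mL + 550 μL = 1.2 mL total → factor 1.2/0.65 = 1.8462
Step 5: 15 μL + 1200 μL = 1215 μL total → factor 1215/15 = 81
Step 6: 0.55 mL brought to 10.4 mL → factor 10.4/0.55 = 18.909
Overall dilution factor = 12 × 23.381 × 59.636 × 1.8462 × 81 × 18.909 = 4.7313 × 10^7
Final = 4.00 mM / 4.7313 × 10^7 = 8.454 × 10^-8 mM = 0.0845 nM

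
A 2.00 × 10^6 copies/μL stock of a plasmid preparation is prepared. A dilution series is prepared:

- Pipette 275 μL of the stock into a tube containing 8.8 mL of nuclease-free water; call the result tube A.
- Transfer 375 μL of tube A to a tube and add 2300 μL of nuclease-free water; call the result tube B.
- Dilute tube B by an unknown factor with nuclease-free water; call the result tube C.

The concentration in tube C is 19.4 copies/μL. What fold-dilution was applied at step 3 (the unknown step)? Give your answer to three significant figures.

438-fold

Step 1: 275 μL + 8.8 mL = 9075 μL total → factor 9075/275 = 33
Step 2: 375 μL + 2300 μL = 2675 μL total → factor 2675/375 = 7.1333
Step 3: unknown factor x
Product of known-step factors = 235.4
Overall factor = 2.00 × 10^6 copies/μL / (19.4 copies/μL) = 1.0309 × 10^5
x = 1.0309 × 10^5 / 235.4 = 438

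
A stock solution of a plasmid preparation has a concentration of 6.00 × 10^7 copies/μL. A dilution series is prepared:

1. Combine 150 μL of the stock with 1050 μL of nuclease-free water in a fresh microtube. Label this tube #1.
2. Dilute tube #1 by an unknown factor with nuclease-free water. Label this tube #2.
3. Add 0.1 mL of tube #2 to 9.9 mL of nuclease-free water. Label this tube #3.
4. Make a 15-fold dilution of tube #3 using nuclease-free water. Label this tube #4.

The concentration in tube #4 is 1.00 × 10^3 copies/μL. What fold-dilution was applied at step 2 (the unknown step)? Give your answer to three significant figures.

Step 1: 150 μL + 1050 μL = 1200 μL total → factor 1200/150 = 8
Step 2: unknown factor x
Step 3: 0.1 mL + 9.9 mL = 10 mL total → factor 10/0.1 = 100
Step 4: 15-fold → factor 15
Product of known-step factors = 12000
Overall factor = 6.00 × 10^7 copies/μL / (1.00 × 10^3 copies/μL) = 60000
x = 60000 / 12000 = 5.00

5.00-fold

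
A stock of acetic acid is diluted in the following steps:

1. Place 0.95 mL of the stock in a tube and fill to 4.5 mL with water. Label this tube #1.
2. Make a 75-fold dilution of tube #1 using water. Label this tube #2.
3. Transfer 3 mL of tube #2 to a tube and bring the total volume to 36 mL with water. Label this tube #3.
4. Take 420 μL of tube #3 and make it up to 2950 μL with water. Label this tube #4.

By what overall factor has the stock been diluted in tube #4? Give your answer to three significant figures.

Step 1: 0.95 mL brought to 4.5 mL → factor 4.5/0.95 = 4.7368
Step 2: 75-fold → factor 75
Step 3: 3 mL brought to 36 mL → factor 36/3 = 12
Step 4: 420 μL brought to 2950 μL → factor 2950/420 = 7.0238
Overall dilution factor = 4.7368 × 75 × 12 × 7.0238 = 29944

2.99 × 10^4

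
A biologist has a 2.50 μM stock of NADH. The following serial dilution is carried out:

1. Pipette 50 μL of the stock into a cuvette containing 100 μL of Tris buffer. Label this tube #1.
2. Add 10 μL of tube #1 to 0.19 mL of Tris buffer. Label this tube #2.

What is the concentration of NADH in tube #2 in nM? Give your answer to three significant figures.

41.7 nM

Step 1: 50 μL + 100 μL = 150 μL total → factor 150/50 = 3
Step 2: 10 μL + 0.19 mL = 200 μL total → factor 200/10 = 20
Overall dilution factor = 3 × 20 = 60
Final = 2.50 μM / 60 = 0.04167 μM = 41.7 nM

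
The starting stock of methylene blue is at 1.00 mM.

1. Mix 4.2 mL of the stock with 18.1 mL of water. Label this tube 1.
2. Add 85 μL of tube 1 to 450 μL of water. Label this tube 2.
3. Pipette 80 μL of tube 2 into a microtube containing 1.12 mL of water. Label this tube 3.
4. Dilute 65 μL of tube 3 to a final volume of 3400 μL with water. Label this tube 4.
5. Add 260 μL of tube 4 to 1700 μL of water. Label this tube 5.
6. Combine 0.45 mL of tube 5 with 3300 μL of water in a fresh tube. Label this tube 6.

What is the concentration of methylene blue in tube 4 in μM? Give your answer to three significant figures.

Step 1: 4.2 mL + 18.1 mL = 22.3 mL total → factor 22.3/4.2 = 5.3095
Step 2: 85 μL + 450 μL = 535 μL total → factor 535/85 = 6.2941
Step 3: 80 μL + 1.12 mL = 1200 μL total → factor 1200/80 = 15
Step 4: 65 μL brought to 3400 μL → factor 3400/65 = 52.308
Dilution factor through tube 4 = 5.3095 × 6.2941 × 15 × 52.308 = 26221
[tube 4] = 1.00 mM / 26221 = 3.814 × 10^-5 mM = 0.0381 μM

0.0381 μM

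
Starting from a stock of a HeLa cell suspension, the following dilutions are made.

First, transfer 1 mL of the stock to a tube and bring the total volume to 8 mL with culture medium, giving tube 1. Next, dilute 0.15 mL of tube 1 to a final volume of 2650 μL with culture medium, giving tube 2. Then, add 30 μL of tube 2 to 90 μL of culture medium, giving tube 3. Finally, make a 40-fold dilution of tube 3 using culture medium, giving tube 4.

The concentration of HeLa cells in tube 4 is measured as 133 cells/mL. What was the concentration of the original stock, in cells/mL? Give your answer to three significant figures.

Step 1: 1 mL brought to 8 mL → factor 8/1 = 8
Step 2: 0.15 mL brought to 2650 μL → factor 2.65/0.15 = 17.667
Step 3: 30 μL + 90 μL = 120 μL total → factor 120/30 = 4
Step 4: 40-fold → factor 40
Overall dilution factor = 8 × 17.667 × 4 × 40 = 22613
Stock = 133 cells/mL × 22613 = 3.01 × 10^6 cells/mL

3.01 × 10^6 cells/mL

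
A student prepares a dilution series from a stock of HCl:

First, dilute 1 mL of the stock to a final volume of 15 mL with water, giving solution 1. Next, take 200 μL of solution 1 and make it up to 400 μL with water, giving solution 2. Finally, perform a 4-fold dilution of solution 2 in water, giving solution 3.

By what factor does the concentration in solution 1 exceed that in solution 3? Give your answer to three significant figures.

8.00

Step 1: 1 mL brought to 15 mL → factor 15/1 = 15
Step 2: 200 μL brought to 400 μL → factor 400/200 = 2
Step 3: 4-fold → factor 4
Dilution factor to solution 1 = 15; to solution 3 = 120
[solution 1]/[solution 3] = (factor to solution 3)/(factor to solution 1) = 120/15 = 8.00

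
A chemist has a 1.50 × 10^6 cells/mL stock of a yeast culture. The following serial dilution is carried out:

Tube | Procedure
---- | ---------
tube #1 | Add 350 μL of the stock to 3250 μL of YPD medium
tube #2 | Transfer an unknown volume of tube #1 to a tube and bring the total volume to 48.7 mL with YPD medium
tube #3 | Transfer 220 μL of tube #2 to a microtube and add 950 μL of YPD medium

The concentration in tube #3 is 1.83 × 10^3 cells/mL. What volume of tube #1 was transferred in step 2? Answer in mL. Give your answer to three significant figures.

Step 1: 350 μL + 3250 μL = 3600 μL total → factor 3600/350 = 10.286
Step 2: v brought to 48.7 mL → factor = 48.7 mL/v
Step 3: 220 μL + 950 μL = 1170 μL total → factor 1170/220 = 5.3182
Product of known-step factors = 54.701
Overall factor = 1.50 × 10^6 cells/mL / (1.83 × 10^3 cells/mL) = 819.67
Step-2 factor = 819.67 / 54.701 = 14.985
v = 48.7 mL / 14.985 = 3.25 mL

3.25 mL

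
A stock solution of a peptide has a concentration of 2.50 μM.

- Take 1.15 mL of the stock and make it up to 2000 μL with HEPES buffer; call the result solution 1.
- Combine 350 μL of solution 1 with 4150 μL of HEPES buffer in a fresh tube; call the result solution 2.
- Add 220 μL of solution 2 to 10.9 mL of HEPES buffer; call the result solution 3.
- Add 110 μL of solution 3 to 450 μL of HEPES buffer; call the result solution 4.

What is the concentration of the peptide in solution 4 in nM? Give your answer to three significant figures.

0.434 nM

Step 1: 1.15 mL brought to 2000 μL → factor 2/1.15 = 1.7391
Step 2: 350 μL + 4150 μL = 4500 μL total → factor 4500/350 = 12.857
Step 3: 220 μL + 10.9 mL = 11120 μL total → factor 11120/220 = 50.545
Step 4: 110 μL + 450 μL = 560 μL total → factor 560/110 = 5.0909
Overall dilution factor = 1.7391 × 12.857 × 50.545 × 5.0909 = 5753.8
Final = 2.50 μM / 5753.8 = 0.0004345 μM = 0.434 nM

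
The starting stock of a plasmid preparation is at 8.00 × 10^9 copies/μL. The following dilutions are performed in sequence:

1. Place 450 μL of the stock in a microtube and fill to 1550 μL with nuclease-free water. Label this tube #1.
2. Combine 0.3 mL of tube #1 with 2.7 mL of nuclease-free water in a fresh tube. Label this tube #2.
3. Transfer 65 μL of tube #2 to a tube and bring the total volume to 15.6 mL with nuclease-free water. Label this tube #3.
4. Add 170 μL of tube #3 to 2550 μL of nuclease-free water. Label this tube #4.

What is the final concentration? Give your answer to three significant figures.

Step 1: 450 μL brought to 1550 μL → factor 1550/450 = 3.4444
Step 2: 0.3 mL + 2.7 mL = 3 mL total → factor 3/0.3 = 10
Step 3: 65 μL brought to 15.6 mL → factor 15600/65 = 240
Step 4: 170 μL + 2550 μL = 2720 μL total → factor 2720/170 = 16
Overall dilution factor = 3.4444 × 10 × 240 × 16 = 1.3227 × 10^5
Final = 8.00 × 10^9 copies/μL / 1.3227 × 10^5 = 6.05 × 10^4 copies/μL

6.05 × 10^4 copies/μL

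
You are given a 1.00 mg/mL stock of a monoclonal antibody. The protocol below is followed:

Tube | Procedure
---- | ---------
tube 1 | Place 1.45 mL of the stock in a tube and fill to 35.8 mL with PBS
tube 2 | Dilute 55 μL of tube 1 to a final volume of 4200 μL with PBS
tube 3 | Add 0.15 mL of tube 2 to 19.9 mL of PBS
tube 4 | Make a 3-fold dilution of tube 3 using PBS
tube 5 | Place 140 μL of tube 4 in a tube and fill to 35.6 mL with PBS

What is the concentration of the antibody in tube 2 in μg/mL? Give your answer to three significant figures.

Step 1: 1.45 mL brought to 35.8 mL → factor 35.8/1.45 = 24.69
Step 2: 55 μL brought to 4200 μL → factor 4200/55 = 76.364
Dilution factor through tube 2 = 24.69 × 76.364 = 1885.4
[tube 2] = 1.00 mg/mL / 1885.4 = 0.0005304 mg/mL = 0.530 μg/mL

0.530 μg/mL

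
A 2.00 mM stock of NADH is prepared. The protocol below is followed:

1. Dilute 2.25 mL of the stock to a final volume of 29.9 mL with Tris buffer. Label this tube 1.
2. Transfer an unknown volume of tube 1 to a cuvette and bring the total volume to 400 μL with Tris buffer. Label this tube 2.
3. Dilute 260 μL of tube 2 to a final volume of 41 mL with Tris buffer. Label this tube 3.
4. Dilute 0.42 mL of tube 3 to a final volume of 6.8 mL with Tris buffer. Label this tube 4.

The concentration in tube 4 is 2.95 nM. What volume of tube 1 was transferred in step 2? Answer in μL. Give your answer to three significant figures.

Step 1: 2.25 mL brought to 29.9 mL → factor 29.9/2.25 = 13.289
Step 2: v brought to 400 μL → factor = 400 μL/v
Step 3: 260 μL brought to 41 mL → factor 41000/260 = 157.69
Step 4: 0.42 mL brought to 6.8 mL → factor 6.8/0.42 = 16.19
Product of known-step factors = 33928
Overall factor = 2.00 mM / (2.95 nM) = 6.7797 × 10^5
Step-2 factor = 6.7797 × 10^5 / 33928 = 19.982
v = 400 μL / 19.982 = 20.0 μL

20.0 μL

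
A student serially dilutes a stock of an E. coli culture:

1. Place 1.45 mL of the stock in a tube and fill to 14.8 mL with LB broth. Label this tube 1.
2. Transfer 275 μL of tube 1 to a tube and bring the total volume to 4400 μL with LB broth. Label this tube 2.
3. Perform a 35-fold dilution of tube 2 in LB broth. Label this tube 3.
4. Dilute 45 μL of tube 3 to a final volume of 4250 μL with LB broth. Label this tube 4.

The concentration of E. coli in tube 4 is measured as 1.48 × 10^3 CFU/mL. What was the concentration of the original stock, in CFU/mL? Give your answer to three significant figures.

Step 1: 1.45 mL brought to 14.8 mL → factor 14.8/1.45 = 10.207
Step 2: 275 μL brought to 4400 μL → factor 4400/275 = 16
Step 3: 35-fold → factor 35
Step 4: 45 μL brought to 4250 μL → factor 4250/45 = 94.444
Overall dilution factor = 10.207 × 16 × 35 × 94.444 = 5.3983 × 10^5
Stock = 1.48 × 10^3 CFU/mL × 5.3983 × 10^5 = 7.99 × 10^8 CFU/mL

7.99 × 10^8 CFU/mL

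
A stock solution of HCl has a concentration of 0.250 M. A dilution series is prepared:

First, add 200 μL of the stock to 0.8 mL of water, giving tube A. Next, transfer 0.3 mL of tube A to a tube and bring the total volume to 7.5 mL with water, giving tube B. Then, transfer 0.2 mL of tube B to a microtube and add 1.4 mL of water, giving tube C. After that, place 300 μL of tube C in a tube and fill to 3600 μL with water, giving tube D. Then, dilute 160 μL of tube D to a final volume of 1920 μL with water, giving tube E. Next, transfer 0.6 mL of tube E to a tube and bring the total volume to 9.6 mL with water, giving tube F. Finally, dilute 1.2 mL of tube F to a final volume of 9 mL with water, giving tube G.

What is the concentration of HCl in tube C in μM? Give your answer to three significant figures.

250 μM

Step 1: 200 μL + 0.8 mL = 1000 μL total → factor 1000/200 = 5
Step 2: 0.3 mL brought to 7.5 mL → factor 7.5/0.3 = 25
Step 3: 0.2 mL + 1.4 mL = 1.6 mL total → factor 1.6/0.2 = 8
Dilution factor through tube C = 5 × 25 × 8 = 1000
[tube C] = 0.250 M / 1000 = 0.0002500 M = 250 μM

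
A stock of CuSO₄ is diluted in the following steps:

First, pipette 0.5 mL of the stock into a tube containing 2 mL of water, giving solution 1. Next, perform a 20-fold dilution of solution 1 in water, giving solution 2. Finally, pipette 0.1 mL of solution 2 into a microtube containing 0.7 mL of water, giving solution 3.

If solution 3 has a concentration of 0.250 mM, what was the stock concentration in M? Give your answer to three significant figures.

0.200 M

Step 1: 0.5 mL + 2 mL = 2.5 mL total → factor 2.5/0.5 = 5
Step 2: 20-fold → factor 20
Step 3: 0.1 mL + 0.7 mL = 0.8 mL total → factor 0.8/0.1 = 8
Overall dilution factor = 5 × 20 × 8 = 800
Stock = 0.250 mM × 800 = 200.0 mM = 0.200 M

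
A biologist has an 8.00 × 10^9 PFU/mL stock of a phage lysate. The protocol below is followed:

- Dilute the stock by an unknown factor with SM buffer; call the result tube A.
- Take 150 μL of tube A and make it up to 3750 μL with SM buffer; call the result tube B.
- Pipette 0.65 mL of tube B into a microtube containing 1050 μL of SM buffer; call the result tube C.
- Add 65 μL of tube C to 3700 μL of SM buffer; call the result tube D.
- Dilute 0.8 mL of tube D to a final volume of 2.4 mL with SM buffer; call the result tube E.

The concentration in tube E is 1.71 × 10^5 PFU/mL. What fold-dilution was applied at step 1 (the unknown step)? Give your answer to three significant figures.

4.12-fold

Step 1: unknown factor x
Step 2: 150 μL brought to 3750 μL → factor 3750/150 = 25
Step 3: 0.65 mL + 1050 μL = 1.7 mL total → factor 1.7/0.65 = 2.6154
Step 4: 65 μL + 3700 μL = 3765 μL total → factor 3765/65 = 57.923
Step 5: 0.8 mL brought to 2.4 mL → factor 2.4/0.8 = 3
Product of known-step factors = 11362
Overall factor = 8.00 × 10^9 PFU/mL / (1.71 × 10^5 PFU/mL) = 46784
x = 46784 / 11362 = 4.12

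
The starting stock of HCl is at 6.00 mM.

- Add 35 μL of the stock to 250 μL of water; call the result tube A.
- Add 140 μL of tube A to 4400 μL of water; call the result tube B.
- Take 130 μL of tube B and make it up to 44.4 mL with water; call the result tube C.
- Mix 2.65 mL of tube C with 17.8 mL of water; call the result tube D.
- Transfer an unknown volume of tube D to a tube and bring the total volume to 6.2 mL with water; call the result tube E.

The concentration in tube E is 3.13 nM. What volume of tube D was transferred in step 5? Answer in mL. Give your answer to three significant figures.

2.25 mL

Step 1: 35 μL + 250 μL = 285 μL total → factor 285/35 = 8.1429
Step 2: 140 μL + 4400 μL = 4540 μL total → factor 4540/140 = 32.429
Step 3: 130 μL brought to 44.4 mL → factor 44400/130 = 341.54
Step 4: 2.65 mL + 17.8 mL = 20.45 mL total → factor 20.45/2.65 = 7.717
Step 5: v brought to 6.2 mL → factor = 6.2 mL/v
Product of known-step factors = 6.9597 × 10^5
Overall factor = 6.00 mM / (3.13 nM) = 1.9169 × 10^6
Step-5 factor = 1.9169 × 10^6 / 6.9597 × 10^5 = 2.7543
v = 6.2 mL / 2.7543 = 2.25 mL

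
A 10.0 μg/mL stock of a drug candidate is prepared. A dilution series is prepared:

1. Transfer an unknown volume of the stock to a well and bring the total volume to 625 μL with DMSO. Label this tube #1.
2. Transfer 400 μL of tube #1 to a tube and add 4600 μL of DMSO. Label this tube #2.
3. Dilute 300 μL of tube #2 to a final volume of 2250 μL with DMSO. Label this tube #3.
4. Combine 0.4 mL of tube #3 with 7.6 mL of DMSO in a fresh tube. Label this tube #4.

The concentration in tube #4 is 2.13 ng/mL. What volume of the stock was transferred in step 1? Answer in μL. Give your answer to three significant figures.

Step 1: v brought to 625 μL → factor = 625 μL/v
Step 2: 400 μL + 4600 μL = 5000 μL total → factor 5000/400 = 12.5
Step 3: 300 μL brought to 2250 μL → factor 2250/300 = 7.5
Step 4: 0.4 mL + 7.6 mL = 8 mL total → factor 8/0.4 = 20
Product of known-step factors = 1875
Overall factor = 10.0 μg/mL / (2.13 ng/mL) = 4694.8
Step-1 factor = 4694.8 / 1875 = 2.5039
v = 625 μL / 2.5039 = 250 μL

250 μL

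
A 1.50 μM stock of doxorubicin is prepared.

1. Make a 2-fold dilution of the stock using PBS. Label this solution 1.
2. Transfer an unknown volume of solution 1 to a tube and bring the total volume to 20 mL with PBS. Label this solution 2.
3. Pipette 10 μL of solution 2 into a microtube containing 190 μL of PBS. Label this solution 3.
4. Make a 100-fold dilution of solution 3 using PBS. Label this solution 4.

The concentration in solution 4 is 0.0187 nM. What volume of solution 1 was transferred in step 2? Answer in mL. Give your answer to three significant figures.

0.997 mL

Step 1: 2-fold → factor 2
Step 2: v brought to 20 mL → factor = 20 mL/v
Step 3: 10 μL + 190 μL = 200 μL total → factor 200/10 = 20
Step 4: 100-fold → factor 100
Product of known-step factors = 4000
Overall factor = 1.50 μM / (0.0187 nM) = 80214
Step-2 factor = 80214 / 4000 = 20.053
v = 20 mL / 20.053 = 0.997 mL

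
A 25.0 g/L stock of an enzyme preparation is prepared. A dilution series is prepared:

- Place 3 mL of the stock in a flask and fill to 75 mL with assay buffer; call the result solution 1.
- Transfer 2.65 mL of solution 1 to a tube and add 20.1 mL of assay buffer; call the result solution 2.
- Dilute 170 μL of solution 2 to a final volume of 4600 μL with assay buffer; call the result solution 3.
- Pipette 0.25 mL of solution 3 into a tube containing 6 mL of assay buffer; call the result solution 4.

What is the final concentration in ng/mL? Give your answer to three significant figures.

Step 1: 3 mL brought to 75 mL → factor 75/3 = 25
Step 2: 2.65 mL + 20.1 mL = 22.75 mL total → factor 22.75/2.65 = 8.5849
Step 3: 170 μL brought to 4600 μL → factor 4600/170 = 27.059
Step 4: 0.25 mL + 6 mL = 6.25 mL total → factor 6.25/0.25 = 25
Overall dilution factor = 25 × 8.5849 × 27.059 × 25 = 1.4519 × 10^5
Final = 25.0 g/L / 1.4519 × 10^5 = 0.0001722 g/L = 172 ng/mL

172 ng/mL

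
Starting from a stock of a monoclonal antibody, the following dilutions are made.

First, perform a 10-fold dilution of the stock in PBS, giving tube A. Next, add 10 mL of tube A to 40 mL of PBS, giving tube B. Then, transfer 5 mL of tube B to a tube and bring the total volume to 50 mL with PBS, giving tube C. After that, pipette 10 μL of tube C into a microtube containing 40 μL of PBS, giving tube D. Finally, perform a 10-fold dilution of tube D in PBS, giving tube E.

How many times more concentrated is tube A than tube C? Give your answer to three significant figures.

50.0

Step 1: 10-fold → factor 10
Step 2: 10 mL + 40 mL = 50 mL total → factor 50/10 = 5
Step 3: 5 mL brought to 50 mL → factor 50/5 = 10
Dilution factor to tube A = 10; to tube C = 500
[tube A]/[tube C] = (factor to tube C)/(factor to tube A) = 500/10 = 50.0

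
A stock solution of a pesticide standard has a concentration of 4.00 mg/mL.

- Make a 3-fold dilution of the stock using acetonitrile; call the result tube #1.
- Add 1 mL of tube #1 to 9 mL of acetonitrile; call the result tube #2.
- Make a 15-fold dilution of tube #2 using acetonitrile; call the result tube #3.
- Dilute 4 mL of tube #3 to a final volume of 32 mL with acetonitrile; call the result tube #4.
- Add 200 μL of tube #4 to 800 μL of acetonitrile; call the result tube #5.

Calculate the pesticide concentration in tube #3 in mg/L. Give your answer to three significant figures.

8.89 mg/L

Step 1: 3-fold → factor 3
Step 2: 1 mL + 9 mL = 10 mL total → factor 10/1 = 10
Step 3: 15-fold → factor 15
Dilution factor through tube #3 = 3 × 10 × 15 = 450
[tube #3] = 4.00 mg/mL / 450 = 0.008889 mg/mL = 8.89 mg/L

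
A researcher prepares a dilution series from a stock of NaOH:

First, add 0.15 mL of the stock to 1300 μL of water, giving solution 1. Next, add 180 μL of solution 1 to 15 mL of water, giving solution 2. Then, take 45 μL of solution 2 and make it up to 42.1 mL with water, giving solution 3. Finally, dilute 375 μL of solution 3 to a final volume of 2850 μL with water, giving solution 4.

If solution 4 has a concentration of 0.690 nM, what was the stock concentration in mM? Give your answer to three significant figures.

Step 1: 0.15 mL + 1300 μL = 1.45 mL total → factor 1.45/0.15 = 9.6667
Step 2: 180 μL + 15 mL = 15180 μL total → factor 15180/180 = 84.333
Step 3: 45 μL brought to 42.1 mL → factor 42100/45 = 935.56
Step 4: 375 μL brought to 2850 μL → factor 2850/375 = 7.6
Overall dilution factor = 9.6667 × 84.333 × 935.56 × 7.6 = 5.7964 × 10^6
Stock = 0.690 nM × 5.7964 × 10^6 = 4.000 × 10^6 nM = 4.00 mM

4.00 mM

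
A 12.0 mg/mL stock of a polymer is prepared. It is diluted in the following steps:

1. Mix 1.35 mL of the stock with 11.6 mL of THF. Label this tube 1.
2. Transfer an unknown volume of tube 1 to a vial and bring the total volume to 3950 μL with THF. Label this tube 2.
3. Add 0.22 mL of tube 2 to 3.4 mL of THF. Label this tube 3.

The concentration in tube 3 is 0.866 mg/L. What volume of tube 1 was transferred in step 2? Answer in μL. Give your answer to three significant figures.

45.0 μL

Step 1: 1.35 mL + 11.6 mL = 12.95 mL total → factor 12.95/1.35 = 9.5926
Step 2: v brought to 3950 μL → factor = 3950 μL/v
Step 3: 0.22 mL + 3.4 mL = 3.62 mL total → factor 3.62/0.22 = 16.455
Product of known-step factors = 157.84
Overall factor = 12.0 mg/mL / (0.866 mg/L) = 13857
Step-2 factor = 13857 / 157.84 = 87.789
v = 3950 μL / 87.789 = 45.0 μL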